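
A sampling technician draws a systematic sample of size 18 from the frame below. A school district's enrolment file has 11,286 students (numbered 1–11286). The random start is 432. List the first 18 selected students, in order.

432, 1059, 1686, 2313, 2940, 3567, 4194, 4821, 5448, 6075, 6702, 7329, 7956, 8583, 9210, 9837, 10464, 11091

k = N/n = 11286/18 = 627
student 1: 432
student 2: 432 + 627 = 1059
student 3: 1059 + 627 = 1686
student 4: 1686 + 627 = 2313
student 5: 2313 + 627 = 2940
student 6: 2940 + 627 = 3567
student 7: 3567 + 627 = 4194
student 8: 4194 + 627 = 4821
student 9: 4821 + 627 = 5448
student 10: 5448 + 627 = 6075
student 11: 6075 + 627 = 6702
student 12: 6702 + 627 = 7329
student 13: 7329 + 627 = 7956
student 14: 7956 + 627 = 8583
student 15: 8583 + 627 = 9210
student 16: 9210 + 627 = 9837
student 17: 9837 + 627 = 10464
student 18: 10464 + 627 = 11091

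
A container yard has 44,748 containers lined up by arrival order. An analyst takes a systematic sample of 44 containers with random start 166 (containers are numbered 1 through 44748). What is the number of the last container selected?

k = 44748/44 = 1017
44th selection = r + (44−1)·k = 166 + 43×1017 = 166 + 43731 = 43897

43897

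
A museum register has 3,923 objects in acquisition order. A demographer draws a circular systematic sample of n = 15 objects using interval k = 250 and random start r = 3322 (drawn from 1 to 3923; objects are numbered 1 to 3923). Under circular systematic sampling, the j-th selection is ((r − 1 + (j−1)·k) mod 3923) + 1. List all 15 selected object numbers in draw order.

Selection 1: 3322
Selection 2: 3322 + 250 = 3572
Selection 3: 3572 + 250 = 3822
Selection 4: 3822 + 250 = 4072 → 4072 − 3923 = 149
Selection 5: 149 + 250 = 399
Selection 6: 399 + 250 = 649
Selection 7: 649 + 250 = 899
Selection 8: 899 + 250 = 1149
Selection 9: 1149 + 250 = 1399
Selection 10: 1399 + 250 = 1649
Selection 11: 1649 + 250 = 1899
Selection 12: 1899 + 250 = 2149
Selection 13: 2149 + 250 = 2399
Selection 14: 2399 + 250 = 2649
Selection 15: 2649 + 250 = 2899

3322, 3572, 3822, 149, 399, 649, 899, 1149, 1399, 1649, 1899, 2149, 2399, 2649, 2899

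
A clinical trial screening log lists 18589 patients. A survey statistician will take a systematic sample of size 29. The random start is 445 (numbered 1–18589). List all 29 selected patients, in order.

445, 1086, 1727, 2368, 3009, 3650, 4291, 4932, 5573, 6214, 6855, 7496, 8137, 8778, 9419, 10060, 10701, 11342, 11983, 12624, 13265, 13906, 14547, 15188, 15829, 16470, 17111, 17752, 18393

k = N/n = 18589/29 = 641
patient 1: 445
patient 2: 445 + 641 = 1086
patient 3: 1086 + 641 = 1727
patient 4: 1727 + 641 = 2368
patient 5: 2368 + 641 = 3009
patient 6: 3009 + 641 = 3650
patient 7: 3650 + 641 = 4291
patient 8: 4291 + 641 = 4932
patient 9: 4932 + 641 = 5573
patient 10: 5573 + 641 = 6214
patient 11: 6214 + 641 = 6855
patient 12: 6855 + 641 = 7496
patient 13: 7496 + 641 = 8137
patient 14: 8137 + 641 = 8778
patient 15: 8778 + 641 = 9419
patient 16: 9419 + 641 = 10060
patient 17: 10060 + 641 = 10701
patient 18: 10701 + 641 = 11342
patient 19: 11342 + 641 = 11983
patient 20: 11983 + 641 = 12624
patient 21: 12624 + 641 = 13265
patient 22: 13265 + 641 = 13906
patient 23: 13906 + 641 = 14547
patient 24: 14547 + 641 = 15188
patient 25: 15188 + 641 = 15829
patient 26: 15829 + 641 = 16470
patient 27: 16470 + 641 = 17111
patient 28: 17111 + 641 = 17752
patient 29: 17752 + 641 = 18393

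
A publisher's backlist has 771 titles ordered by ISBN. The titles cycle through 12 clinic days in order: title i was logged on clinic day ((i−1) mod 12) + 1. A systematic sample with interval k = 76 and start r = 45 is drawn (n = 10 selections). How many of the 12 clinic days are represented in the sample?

3

Consecutive selections differ by k = 76, so their clinic day numbers differ by 76 mod 12 = 4.
gcd(76, 12) = 4, so the sample visits 12/4 = 3 distinct residues mod 12.
Start 45 is clinic day 9; the clinic days hit are 1, 5, 9.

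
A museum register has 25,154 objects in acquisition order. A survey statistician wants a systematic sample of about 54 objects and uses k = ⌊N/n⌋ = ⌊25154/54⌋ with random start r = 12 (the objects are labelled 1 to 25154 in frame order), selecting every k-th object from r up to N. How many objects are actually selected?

55

k = ⌊25154/54⌋ = 465
Achieved size = ⌊(25154 − 12)/465⌋ + 1 = ⌊25142/465⌋ + 1 = 54 + 1 = 55
(last selection: 12 + 54×465 = 25122 ≤ 25154; next would be 25587 > 25154)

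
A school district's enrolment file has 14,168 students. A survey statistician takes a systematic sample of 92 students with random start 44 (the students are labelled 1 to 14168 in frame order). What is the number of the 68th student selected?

10362

k = 14168/92 = 154
68th selection = r + (68−1)·k = 44 + 67×154 = 44 + 10318 = 10362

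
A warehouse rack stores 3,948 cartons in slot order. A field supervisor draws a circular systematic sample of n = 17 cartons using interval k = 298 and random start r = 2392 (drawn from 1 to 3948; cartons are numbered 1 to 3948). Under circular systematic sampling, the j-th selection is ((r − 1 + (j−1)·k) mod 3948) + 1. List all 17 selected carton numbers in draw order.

Selection 1: 2392
Selection 2: 2392 + 298 = 2690
Selection 3: 2690 + 298 = 2988
Selection 4: 2988 + 298 = 3286
Selection 5: 3286 + 298 = 3584
Selection 6: 3584 + 298 = 3882
Selection 7: 3882 + 298 = 4180 → 4180 − 3948 = 232
Selection 8: 232 + 298 = 530
Selection 9: 530 + 298 = 828
Selection 10: 828 + 298 = 1126
Selection 11: 1126 + 298 = 1424
Selection 12: 1424 + 298 = 1722
Selection 13: 1722 + 298 = 2020
Selection 14: 2020 + 298 = 2318
Selection 15: 2318 + 298 = 2616
Selection 16: 2616 + 298 = 2914
Selection 17: 2914 + 298 = 3212

2392, 2690, 2988, 3286, 3584, 3882, 232, 530, 828, 1126, 1424, 1722, 2020, 2318, 2616, 2914, 3212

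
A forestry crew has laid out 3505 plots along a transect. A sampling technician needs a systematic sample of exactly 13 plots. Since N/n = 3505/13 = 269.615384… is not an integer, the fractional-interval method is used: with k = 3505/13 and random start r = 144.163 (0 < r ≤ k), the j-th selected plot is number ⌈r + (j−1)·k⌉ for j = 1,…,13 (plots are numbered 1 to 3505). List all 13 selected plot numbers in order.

j=1: r + 0k = 144.163 → ⌈·⌉ = 145
j=2: r + 1k = 413.778384… → ⌈·⌉ = 414
j=3: r + 2k = 683.393769… → ⌈·⌉ = 684
j=4: r + 3k = 953.009153… → ⌈·⌉ = 954
j=5: r + 4k = 1222.624538… → ⌈·⌉ = 1223
j=6: r + 5k = 1492.239923… → ⌈·⌉ = 1493
j=7: r + 6k = 1761.855307… → ⌈·⌉ = 1762
j=8: r + 7k = 2031.470692… → ⌈·⌉ = 2032
j=9: r + 8k = 2301.086076… → ⌈·⌉ = 2302
j=10: r + 9k = 2570.701461… → ⌈·⌉ = 2571
j=11: r + 10k = 2840.316846… → ⌈·⌉ = 2841
j=12: r + 11k = 3109.932230… → ⌈·⌉ = 3110
j=13: r + 12k = 3379.547615… → ⌈·⌉ = 3380

145, 414, 684, 954, 1223, 1493, 1762, 2032, 2302, 2571, 2841, 3110, 3380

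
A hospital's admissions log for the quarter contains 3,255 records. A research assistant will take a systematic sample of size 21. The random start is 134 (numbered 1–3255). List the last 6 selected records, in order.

k = N/n = 3255/21 = 155
16th selection = 134 + 15×155 = 2459
17th: 2459 + 155 = 2614
18th: 2614 + 155 = 2769
19th: 2769 + 155 = 2924
20th: 2924 + 155 = 3079
21st: 3079 + 155 = 3234

2459, 2614, 2769, 2924, 3079, 3234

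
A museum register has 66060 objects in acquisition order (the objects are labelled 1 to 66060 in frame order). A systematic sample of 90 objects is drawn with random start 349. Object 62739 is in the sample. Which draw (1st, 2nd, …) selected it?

k = 66060/90 = 734
position = (62739 − 349)/734 + 1 = 62390/734 + 1 = 85 + 1 = 86

86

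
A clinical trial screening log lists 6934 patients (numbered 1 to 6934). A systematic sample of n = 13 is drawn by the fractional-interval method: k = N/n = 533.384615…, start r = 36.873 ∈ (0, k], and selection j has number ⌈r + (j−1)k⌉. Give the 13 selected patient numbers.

j=1: r + 0k = 36.873 → ⌈·⌉ = 37
j=2: r + 1k = 570.257615… → ⌈·⌉ = 571
j=3: r + 2k = 1103.642230… → ⌈·⌉ = 1104
j=4: r + 3k = 1637.026846… → ⌈·⌉ = 1638
j=5: r + 4k = 2170.411461… → ⌈·⌉ = 2171
j=6: r + 5k = 2703.796076… → ⌈·⌉ = 2704
j=7: r + 6k = 3237.180692… → ⌈·⌉ = 3238
j=8: r + 7k = 3770.565307… → ⌈·⌉ = 3771
j=9: r + 8k = 4303.949923… → ⌈·⌉ = 4304
j=10: r + 9k = 4837.334538… → ⌈·⌉ = 4838
j=11: r + 10k = 5370.719153… → ⌈·⌉ = 5371
j=12: r + 11k = 5904.103769… → ⌈·⌉ = 5905
j=13: r + 12k = 6437.488384… → ⌈·⌉ = 6438

37, 571, 1104, 1638, 2171, 2704, 3238, 3771, 4304, 4838, 5371, 5905, 6438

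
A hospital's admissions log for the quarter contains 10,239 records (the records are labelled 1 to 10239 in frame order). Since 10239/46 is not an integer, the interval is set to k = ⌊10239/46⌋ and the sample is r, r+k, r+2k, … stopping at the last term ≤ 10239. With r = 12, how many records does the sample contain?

47

k = ⌊10239/46⌋ = 222
Achieved size = ⌊(10239 − 12)/222⌋ + 1 = ⌊10227/222⌋ + 1 = 46 + 1 = 47
(last selection: 12 + 46×222 = 10224 ≤ 10239; next would be 10446 > 10239)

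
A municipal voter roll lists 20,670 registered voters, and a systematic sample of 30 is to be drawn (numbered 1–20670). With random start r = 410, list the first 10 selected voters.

410, 1099, 1788, 2477, 3166, 3855, 4544, 5233, 5922, 6611

k = N/n = 20670/30 = 689
voter 1: 410
voter 2: 410 + 689 = 1099
voter 3: 1099 + 689 = 1788
voter 4: 1788 + 689 = 2477
voter 5: 2477 + 689 = 3166
voter 6: 3166 + 689 = 3855
voter 7: 3855 + 689 = 4544
voter 8: 4544 + 689 = 5233
voter 9: 5233 + 689 = 5922
voter 10: 5922 + 689 = 6611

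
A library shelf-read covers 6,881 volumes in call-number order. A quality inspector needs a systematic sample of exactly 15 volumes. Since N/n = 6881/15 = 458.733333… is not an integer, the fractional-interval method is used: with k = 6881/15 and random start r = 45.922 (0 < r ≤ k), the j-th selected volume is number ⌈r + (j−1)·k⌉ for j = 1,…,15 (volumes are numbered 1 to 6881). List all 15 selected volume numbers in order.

46, 505, 964, 1423, 1881, 2340, 2799, 3258, 3716, 4175, 4634, 5092, 5551, 6010, 6469

j=1: r + 0k = 45.922 → ⌈·⌉ = 46
j=2: r + 1k = 504.655333… → ⌈·⌉ = 505
j=3: r + 2k = 963.388666… → ⌈·⌉ = 964
j=4: r + 3k = 1422.122 → ⌈·⌉ = 1423
j=5: r + 4k = 1880.855333… → ⌈·⌉ = 1881
j=6: r + 5k = 2339.588666… → ⌈·⌉ = 2340
j=7: r + 6k = 2798.322 → ⌈·⌉ = 2799
j=8: r + 7k = 3257.055333… → ⌈·⌉ = 3258
j=9: r + 8k = 3715.788666… → ⌈·⌉ = 3716
j=10: r + 9k = 4174.522 → ⌈·⌉ = 4175
j=11: r + 10k = 4633.255333… → ⌈·⌉ = 4634
j=12: r + 11k = 5091.988666… → ⌈·⌉ = 5092
j=13: r + 12k = 5550.722 → ⌈·⌉ = 5551
j=14: r + 13k = 6009.455333… → ⌈·⌉ = 6010
j=15: r + 14k = 6468.188666… → ⌈·⌉ = 6469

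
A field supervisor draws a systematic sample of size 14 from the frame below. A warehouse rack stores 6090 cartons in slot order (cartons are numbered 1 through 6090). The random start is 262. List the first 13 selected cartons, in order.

k = N/n = 6090/14 = 435
carton 1: 262
carton 2: 262 + 435 = 697
carton 3: 697 + 435 = 1132
carton 4: 1132 + 435 = 1567
carton 5: 1567 + 435 = 2002
carton 6: 2002 + 435 = 2437
carton 7: 2437 + 435 = 2872
carton 8: 2872 + 435 = 3307
carton 9: 3307 + 435 = 3742
carton 10: 3742 + 435 = 4177
carton 11: 4177 + 435 = 4612
carton 12: 4612 + 435 = 5047
carton 13: 5047 + 435 = 5482

262, 697, 1132, 1567, 2002, 2437, 2872, 3307, 3742, 4177, 4612, 5047, 5482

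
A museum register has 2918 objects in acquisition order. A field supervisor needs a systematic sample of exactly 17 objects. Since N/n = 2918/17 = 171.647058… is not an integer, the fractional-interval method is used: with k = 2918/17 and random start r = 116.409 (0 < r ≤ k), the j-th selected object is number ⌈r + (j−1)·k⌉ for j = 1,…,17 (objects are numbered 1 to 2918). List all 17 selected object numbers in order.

117, 289, 460, 632, 803, 975, 1147, 1318, 1490, 1662, 1833, 2005, 2177, 2348, 2520, 2692, 2863

j=1: r + 0k = 116.409 → ⌈·⌉ = 117
j=2: r + 1k = 288.056058… → ⌈·⌉ = 289
j=3: r + 2k = 459.703117… → ⌈·⌉ = 460
j=4: r + 3k = 631.350176… → ⌈·⌉ = 632
j=5: r + 4k = 802.997235… → ⌈·⌉ = 803
j=6: r + 5k = 974.644294… → ⌈·⌉ = 975
j=7: r + 6k = 1146.291352… → ⌈·⌉ = 1147
j=8: r + 7k = 1317.938411… → ⌈·⌉ = 1318
j=9: r + 8k = 1489.585470… → ⌈·⌉ = 1490
j=10: r + 9k = 1661.232529… → ⌈·⌉ = 1662
j=11: r + 10k = 1832.879588… → ⌈·⌉ = 1833
j=12: r + 11k = 2004.526647… → ⌈·⌉ = 2005
j=13: r + 12k = 2176.173705… → ⌈·⌉ = 2177
j=14: r + 13k = 2347.820764… → ⌈·⌉ = 2348
j=15: r + 14k = 2519.467823… → ⌈·⌉ = 2520
j=16: r + 15k = 2691.114882… → ⌈·⌉ = 2692
j=17: r + 16k = 2862.761941… → ⌈·⌉ = 2863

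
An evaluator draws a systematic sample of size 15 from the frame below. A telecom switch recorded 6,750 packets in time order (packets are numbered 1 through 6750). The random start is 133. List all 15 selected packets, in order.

133, 583, 1033, 1483, 1933, 2383, 2833, 3283, 3733, 4183, 4633, 5083, 5533, 5983, 6433

k = N/n = 6750/15 = 450
packet 1: 133
packet 2: 133 + 450 = 583
packet 3: 583 + 450 = 1033
packet 4: 1033 + 450 = 1483
packet 5: 1483 + 450 = 1933
packet 6: 1933 + 450 = 2383
packet 7: 2383 + 450 = 2833
packet 8: 2833 + 450 = 3283
packet 9: 3283 + 450 = 3733
packet 10: 3733 + 450 = 4183
packet 11: 4183 + 450 = 4633
packet 12: 4633 + 450 = 5083
packet 13: 5083 + 450 = 5533
packet 14: 5533 + 450 = 5983
packet 15: 5983 + 450 = 6433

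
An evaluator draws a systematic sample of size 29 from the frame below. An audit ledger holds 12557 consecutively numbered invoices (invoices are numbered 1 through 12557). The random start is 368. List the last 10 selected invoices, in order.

8595, 9028, 9461, 9894, 10327, 10760, 11193, 11626, 12059, 12492

k = N/n = 12557/29 = 433
20th selection = 368 + 19×433 = 8595
21st: 8595 + 433 = 9028
22nd: 9028 + 433 = 9461
23rd: 9461 + 433 = 9894
24th: 9894 + 433 = 10327
25th: 10327 + 433 = 10760
26th: 10760 + 433 = 11193
27th: 11193 + 433 = 11626
28th: 11626 + 433 = 12059
29th: 12059 + 433 = 12492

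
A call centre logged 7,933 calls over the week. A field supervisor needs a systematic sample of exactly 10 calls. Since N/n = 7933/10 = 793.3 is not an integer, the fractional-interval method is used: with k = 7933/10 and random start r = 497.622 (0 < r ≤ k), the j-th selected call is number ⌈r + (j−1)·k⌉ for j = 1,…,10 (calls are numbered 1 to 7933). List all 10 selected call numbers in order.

498, 1291, 2085, 2878, 3671, 4465, 5258, 6051, 6845, 7638

j=1: r + 0k = 497.622 → ⌈·⌉ = 498
j=2: r + 1k = 1290.922 → ⌈·⌉ = 1291
j=3: r + 2k = 2084.222 → ⌈·⌉ = 2085
j=4: r + 3k = 2877.522 → ⌈·⌉ = 2878
j=5: r + 4k = 3670.822 → ⌈·⌉ = 3671
j=6: r + 5k = 4464.122 → ⌈·⌉ = 4465
j=7: r + 6k = 5257.422 → ⌈·⌉ = 5258
j=8: r + 7k = 6050.722 → ⌈·⌉ = 6051
j=9: r + 8k = 6844.022 → ⌈·⌉ = 6845
j=10: r + 9k = 7637.322 → ⌈·⌉ = 7638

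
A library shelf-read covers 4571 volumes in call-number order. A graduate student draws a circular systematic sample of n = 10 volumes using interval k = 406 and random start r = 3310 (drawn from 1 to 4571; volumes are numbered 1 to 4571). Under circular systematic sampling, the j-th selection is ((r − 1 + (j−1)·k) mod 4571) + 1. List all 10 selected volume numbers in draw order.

Selection 1: 3310
Selection 2: 3310 + 406 = 3716
Selection 3: 3716 + 406 = 4122
Selection 4: 4122 + 406 = 4528
Selection 5: 4528 + 406 = 4934 → 4934 − 4571 = 363
Selection 6: 363 + 406 = 769
Selection 7: 769 + 406 = 1175
Selection 8: 1175 + 406 = 1581
Selection 9: 1581 + 406 = 1987
Selection 10: 1987 + 406 = 2393

3310, 3716, 4122, 4528, 363, 769, 1175, 1581, 1987, 2393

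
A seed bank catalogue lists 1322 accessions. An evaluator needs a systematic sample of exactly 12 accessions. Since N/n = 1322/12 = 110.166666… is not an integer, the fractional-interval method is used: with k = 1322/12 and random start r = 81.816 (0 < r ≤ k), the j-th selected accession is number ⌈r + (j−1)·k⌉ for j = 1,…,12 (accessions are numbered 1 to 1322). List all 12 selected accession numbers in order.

82, 192, 303, 413, 523, 633, 743, 853, 964, 1074, 1184, 1294

j=1: r + 0k = 81.816 → ⌈·⌉ = 82
j=2: r + 1k = 191.982666… → ⌈·⌉ = 192
j=3: r + 2k = 302.149333… → ⌈·⌉ = 303
j=4: r + 3k = 412.316 → ⌈·⌉ = 413
j=5: r + 4k = 522.482666… → ⌈·⌉ = 523
j=6: r + 5k = 632.649333… → ⌈·⌉ = 633
j=7: r + 6k = 742.816 → ⌈·⌉ = 743
j=8: r + 7k = 852.982666… → ⌈·⌉ = 853
j=9: r + 8k = 963.149333… → ⌈·⌉ = 964
j=10: r + 9k = 1073.316 → ⌈·⌉ = 1074
j=11: r + 10k = 1183.482666… → ⌈·⌉ = 1184
j=12: r + 11k = 1293.649333… → ⌈·⌉ = 1294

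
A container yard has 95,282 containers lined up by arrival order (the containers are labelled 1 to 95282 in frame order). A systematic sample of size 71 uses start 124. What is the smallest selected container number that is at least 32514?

33674

k = 95282/71 = 1342
Steps past start: ⌈(32514 − 124)/1342⌉ = ⌈32390/1342⌉ = 25
Selected container: 124 + 25×1342 = 33674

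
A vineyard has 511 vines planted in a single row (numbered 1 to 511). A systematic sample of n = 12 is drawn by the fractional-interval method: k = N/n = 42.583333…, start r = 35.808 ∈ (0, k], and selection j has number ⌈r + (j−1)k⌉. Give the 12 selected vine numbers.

j=1: r + 0k = 35.808 → ⌈·⌉ = 36
j=2: r + 1k = 78.391333… → ⌈·⌉ = 79
j=3: r + 2k = 120.974666… → ⌈·⌉ = 121
j=4: r + 3k = 163.558 → ⌈·⌉ = 164
j=5: r + 4k = 206.141333… → ⌈·⌉ = 207
j=6: r + 5k = 248.724666… → ⌈·⌉ = 249
j=7: r + 6k = 291.308 → ⌈·⌉ = 292
j=8: r + 7k = 333.891333… → ⌈·⌉ = 334
j=9: r + 8k = 376.474666… → ⌈·⌉ = 377
j=10: r + 9k = 419.058 → ⌈·⌉ = 420
j=11: r + 10k = 461.641333… → ⌈·⌉ = 462
j=12: r + 11k = 504.224666… → ⌈·⌉ = 505

36, 79, 121, 164, 207, 249, 292, 334, 377, 420, 462, 505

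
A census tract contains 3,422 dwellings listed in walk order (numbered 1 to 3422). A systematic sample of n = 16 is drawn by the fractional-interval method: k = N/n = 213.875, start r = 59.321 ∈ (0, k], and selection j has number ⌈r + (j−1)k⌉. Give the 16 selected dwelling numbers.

60, 274, 488, 701, 915, 1129, 1343, 1557, 1771, 1985, 2199, 2412, 2626, 2840, 3054, 3268

j=1: r + 0k = 59.321 → ⌈·⌉ = 60
j=2: r + 1k = 273.196 → ⌈·⌉ = 274
j=3: r + 2k = 487.071 → ⌈·⌉ = 488
j=4: r + 3k = 700.946 → ⌈·⌉ = 701
j=5: r + 4k = 914.821 → ⌈·⌉ = 915
j=6: r + 5k = 1128.696 → ⌈·⌉ = 1129
j=7: r + 6k = 1342.571 → ⌈·⌉ = 1343
j=8: r + 7k = 1556.446 → ⌈·⌉ = 1557
j=9: r + 8k = 1770.321 → ⌈·⌉ = 1771
j=10: r + 9k = 1984.196 → ⌈·⌉ = 1985
j=11: r + 10k = 2198.071 → ⌈·⌉ = 2199
j=12: r + 11k = 2411.946 → ⌈·⌉ = 2412
j=13: r + 12k = 2625.821 → ⌈·⌉ = 2626
j=14: r + 13k = 2839.696 → ⌈·⌉ = 2840
j=15: r + 14k = 3053.571 → ⌈·⌉ = 3054
j=16: r + 15k = 3267.446 → ⌈·⌉ = 3268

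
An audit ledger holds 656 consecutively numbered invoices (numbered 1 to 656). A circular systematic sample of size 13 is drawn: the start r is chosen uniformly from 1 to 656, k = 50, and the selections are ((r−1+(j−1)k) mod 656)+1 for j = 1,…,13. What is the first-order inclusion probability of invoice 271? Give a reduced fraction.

For each position j, as r ranges over 1…656 the j-th selection hits every invoice exactly once, so invoice 271 is selected for exactly 13 of the 656 starts.
Inclusion probability = 13/656.

13/656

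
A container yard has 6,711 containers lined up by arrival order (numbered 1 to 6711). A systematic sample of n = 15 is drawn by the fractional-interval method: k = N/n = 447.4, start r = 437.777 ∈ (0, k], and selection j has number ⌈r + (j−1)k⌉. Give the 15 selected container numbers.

438, 886, 1333, 1780, 2228, 2675, 3123, 3570, 4017, 4465, 4912, 5360, 5807, 6254, 6702

j=1: r + 0k = 437.777 → ⌈·⌉ = 438
j=2: r + 1k = 885.177 → ⌈·⌉ = 886
j=3: r + 2k = 1332.577 → ⌈·⌉ = 1333
j=4: r + 3k = 1779.977 → ⌈·⌉ = 1780
j=5: r + 4k = 2227.377 → ⌈·⌉ = 2228
j=6: r + 5k = 2674.777 → ⌈·⌉ = 2675
j=7: r + 6k = 3122.177 → ⌈·⌉ = 3123
j=8: r + 7k = 3569.577 → ⌈·⌉ = 3570
j=9: r + 8k = 4016.977 → ⌈·⌉ = 4017
j=10: r + 9k = 4464.377 → ⌈·⌉ = 4465
j=11: r + 10k = 4911.777 → ⌈·⌉ = 4912
j=12: r + 11k = 5359.177 → ⌈·⌉ = 5360
j=13: r + 12k = 5806.577 → ⌈·⌉ = 5807
j=14: r + 13k = 6253.977 → ⌈·⌉ = 6254
j=15: r + 14k = 6701.377 → ⌈·⌉ = 6702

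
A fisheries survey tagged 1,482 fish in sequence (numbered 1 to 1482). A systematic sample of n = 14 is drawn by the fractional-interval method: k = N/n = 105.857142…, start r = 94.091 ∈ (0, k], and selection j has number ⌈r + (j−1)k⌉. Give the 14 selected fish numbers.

95, 200, 306, 412, 518, 624, 730, 836, 941, 1047, 1153, 1259, 1365, 1471

j=1: r + 0k = 94.091 → ⌈·⌉ = 95
j=2: r + 1k = 199.948142… → ⌈·⌉ = 200
j=3: r + 2k = 305.805285… → ⌈·⌉ = 306
j=4: r + 3k = 411.662428… → ⌈·⌉ = 412
j=5: r + 4k = 517.519571… → ⌈·⌉ = 518
j=6: r + 5k = 623.376714… → ⌈·⌉ = 624
j=7: r + 6k = 729.233857… → ⌈·⌉ = 730
j=8: r + 7k = 835.091 → ⌈·⌉ = 836
j=9: r + 8k = 940.948142… → ⌈·⌉ = 941
j=10: r + 9k = 1046.805285… → ⌈·⌉ = 1047
j=11: r + 10k = 1152.662428… → ⌈·⌉ = 1153
j=12: r + 11k = 1258.519571… → ⌈·⌉ = 1259
j=13: r + 12k = 1364.376714… → ⌈·⌉ = 1365
j=14: r + 13k = 1470.233857… → ⌈·⌉ = 1471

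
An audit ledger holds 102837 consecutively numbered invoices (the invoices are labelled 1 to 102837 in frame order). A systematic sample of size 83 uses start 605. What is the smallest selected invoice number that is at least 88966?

k = 102837/83 = 1239
Steps past start: ⌈(88966 − 605)/1239⌉ = ⌈88361/1239⌉ = 72
Selected invoice: 605 + 72×1239 = 89813

89813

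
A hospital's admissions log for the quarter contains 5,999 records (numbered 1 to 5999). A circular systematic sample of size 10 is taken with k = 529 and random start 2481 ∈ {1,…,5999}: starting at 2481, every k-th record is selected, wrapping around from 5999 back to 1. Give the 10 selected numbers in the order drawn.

2481, 3010, 3539, 4068, 4597, 5126, 5655, 185, 714, 1243

Selection 1: 2481
Selection 2: 2481 + 529 = 3010
Selection 3: 3010 + 529 = 3539
Selection 4: 3539 + 529 = 4068
Selection 5: 4068 + 529 = 4597
Selection 6: 4597 + 529 = 5126
Selection 7: 5126 + 529 = 5655
Selection 8: 5655 + 529 = 6184 → 6184 − 5999 = 185
Selection 9: 185 + 529 = 714
Selection 10: 714 + 529 = 1243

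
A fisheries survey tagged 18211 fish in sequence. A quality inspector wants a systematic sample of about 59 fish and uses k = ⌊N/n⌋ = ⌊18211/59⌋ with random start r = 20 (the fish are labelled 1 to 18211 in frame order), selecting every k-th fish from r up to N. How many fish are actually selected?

k = ⌊18211/59⌋ = 308
Achieved size = ⌊(18211 − 20)/308⌋ + 1 = ⌊18191/308⌋ + 1 = 59 + 1 = 60
(last selection: 20 + 59×308 = 18192 ≤ 18211; next would be 18500 > 18211)

60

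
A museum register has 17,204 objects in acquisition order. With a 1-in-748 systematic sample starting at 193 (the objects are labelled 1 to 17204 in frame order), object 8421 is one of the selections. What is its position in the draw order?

k = 748
position = (8421 − 193)/748 + 1 = 8228/748 + 1 = 11 + 1 = 12

12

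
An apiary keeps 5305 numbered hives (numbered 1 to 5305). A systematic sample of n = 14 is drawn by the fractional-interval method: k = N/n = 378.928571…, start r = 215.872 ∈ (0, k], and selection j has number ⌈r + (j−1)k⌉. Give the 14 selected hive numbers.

216, 595, 974, 1353, 1732, 2111, 2490, 2869, 3248, 3627, 4006, 4385, 4764, 5142

j=1: r + 0k = 215.872 → ⌈·⌉ = 216
j=2: r + 1k = 594.800571… → ⌈·⌉ = 595
j=3: r + 2k = 973.729142… → ⌈·⌉ = 974
j=4: r + 3k = 1352.657714… → ⌈·⌉ = 1353
j=5: r + 4k = 1731.586285… → ⌈·⌉ = 1732
j=6: r + 5k = 2110.514857… → ⌈·⌉ = 2111
j=7: r + 6k = 2489.443428… → ⌈·⌉ = 2490
j=8: r + 7k = 2868.372 → ⌈·⌉ = 2869
j=9: r + 8k = 3247.300571… → ⌈·⌉ = 3248
j=10: r + 9k = 3626.229142… → ⌈·⌉ = 3627
j=11: r + 10k = 4005.157714… → ⌈·⌉ = 4006
j=12: r + 11k = 4384.086285… → ⌈·⌉ = 4385
j=13: r + 12k = 4763.014857… → ⌈·⌉ = 4764
j=14: r + 13k = 5141.943428… → ⌈·⌉ = 5142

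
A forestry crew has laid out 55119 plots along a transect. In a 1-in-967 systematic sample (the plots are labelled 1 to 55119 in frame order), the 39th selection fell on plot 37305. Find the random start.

559

k = 967
r = 37305 − (39−1)×967 = 37305 − 36746 = 559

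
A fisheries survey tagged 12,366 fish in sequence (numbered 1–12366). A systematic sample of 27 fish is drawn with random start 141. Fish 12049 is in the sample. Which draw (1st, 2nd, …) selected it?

k = 12366/27 = 458
position = (12049 − 141)/458 + 1 = 11908/458 + 1 = 26 + 1 = 27

27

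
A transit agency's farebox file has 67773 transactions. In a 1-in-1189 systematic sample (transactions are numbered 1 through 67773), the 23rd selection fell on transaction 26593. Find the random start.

435

k = 1189
r = 26593 − (23−1)×1189 = 26593 − 26158 = 435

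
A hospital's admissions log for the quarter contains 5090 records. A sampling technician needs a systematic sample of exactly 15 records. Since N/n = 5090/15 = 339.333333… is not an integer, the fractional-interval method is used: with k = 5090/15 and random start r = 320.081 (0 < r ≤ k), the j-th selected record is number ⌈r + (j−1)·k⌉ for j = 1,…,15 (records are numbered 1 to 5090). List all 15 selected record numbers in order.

321, 660, 999, 1339, 1678, 2017, 2357, 2696, 3035, 3375, 3714, 4053, 4393, 4732, 5071

j=1: r + 0k = 320.081 → ⌈·⌉ = 321
j=2: r + 1k = 659.414333… → ⌈·⌉ = 660
j=3: r + 2k = 998.747666… → ⌈·⌉ = 999
j=4: r + 3k = 1338.081 → ⌈·⌉ = 1339
j=5: r + 4k = 1677.414333… → ⌈·⌉ = 1678
j=6: r + 5k = 2016.747666… → ⌈·⌉ = 2017
j=7: r + 6k = 2356.081 → ⌈·⌉ = 2357
j=8: r + 7k = 2695.414333… → ⌈·⌉ = 2696
j=9: r + 8k = 3034.747666… → ⌈·⌉ = 3035
j=10: r + 9k = 3374.081 → ⌈·⌉ = 3375
j=11: r + 10k = 3713.414333… → ⌈·⌉ = 3714
j=12: r + 11k = 4052.747666… → ⌈·⌉ = 4053
j=13: r + 12k = 4392.081 → ⌈·⌉ = 4393
j=14: r + 13k = 4731.414333… → ⌈·⌉ = 4732
j=15: r + 14k = 5070.747666… → ⌈·⌉ = 5071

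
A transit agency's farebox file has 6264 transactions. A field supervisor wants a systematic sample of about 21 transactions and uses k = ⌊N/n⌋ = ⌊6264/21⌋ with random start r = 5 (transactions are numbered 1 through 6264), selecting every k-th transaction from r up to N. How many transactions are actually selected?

k = ⌊6264/21⌋ = 298
Achieved size = ⌊(6264 − 5)/298⌋ + 1 = ⌊6259/298⌋ + 1 = 21 + 1 = 22
(last selection: 5 + 21×298 = 6263 ≤ 6264; next would be 6561 > 6264)

22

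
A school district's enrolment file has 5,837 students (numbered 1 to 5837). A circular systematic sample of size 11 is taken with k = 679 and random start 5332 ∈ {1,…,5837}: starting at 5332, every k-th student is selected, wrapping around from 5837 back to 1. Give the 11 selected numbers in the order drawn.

Selection 1: 5332
Selection 2: 5332 + 679 = 6011 → 6011 − 5837 = 174
Selection 3: 174 + 679 = 853
Selection 4: 853 + 679 = 1532
Selection 5: 1532 + 679 = 2211
Selection 6: 2211 + 679 = 2890
Selection 7: 2890 + 679 = 3569
Selection 8: 3569 + 679 = 4248
Selection 9: 4248 + 679 = 4927
Selection 10: 4927 + 679 = 5606
Selection 11: 5606 + 679 = 6285 → 6285 − 5837 = 448

5332, 174, 853, 1532, 2211, 2890, 3569, 4248, 4927, 5606, 448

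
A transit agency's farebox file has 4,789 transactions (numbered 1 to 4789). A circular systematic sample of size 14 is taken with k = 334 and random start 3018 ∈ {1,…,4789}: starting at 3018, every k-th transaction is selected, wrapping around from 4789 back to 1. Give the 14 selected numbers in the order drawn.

3018, 3352, 3686, 4020, 4354, 4688, 233, 567, 901, 1235, 1569, 1903, 2237, 2571

Selection 1: 3018
Selection 2: 3018 + 334 = 3352
Selection 3: 3352 + 334 = 3686
Selection 4: 3686 + 334 = 4020
Selection 5: 4020 + 334 = 4354
Selection 6: 4354 + 334 = 4688
Selection 7: 4688 + 334 = 5022 → 5022 − 4789 = 233
Selection 8: 233 + 334 = 567
Selection 9: 567 + 334 = 901
Selection 10: 901 + 334 = 1235
Selection 11: 1235 + 334 = 1569
Selection 12: 1569 + 334 = 1903
Selection 13: 1903 + 334 = 2237
Selection 14: 2237 + 334 = 2571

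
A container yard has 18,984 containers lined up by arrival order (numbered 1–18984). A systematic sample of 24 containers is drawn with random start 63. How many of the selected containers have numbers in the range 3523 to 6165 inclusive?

k = 18984/24 = 791
First selection ≥ 3523: 63 + ⌈(3523−63)/791⌉·791 = 63 + 5×791 = 4018
Last selection ≤ 6165: 63 + ⌊(6165−63)/791⌋·791 = 63 + 7×791 = 5600
Count = 7 − 5 + 1 = 3

3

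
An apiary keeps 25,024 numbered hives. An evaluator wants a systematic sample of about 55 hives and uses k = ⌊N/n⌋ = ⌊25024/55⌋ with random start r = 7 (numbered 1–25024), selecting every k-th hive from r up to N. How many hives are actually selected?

k = ⌊25024/55⌋ = 454
Achieved size = ⌊(25024 − 7)/454⌋ + 1 = ⌊25017/454⌋ + 1 = 55 + 1 = 56
(last selection: 7 + 55×454 = 24977 ≤ 25024; next would be 25431 > 25024)

56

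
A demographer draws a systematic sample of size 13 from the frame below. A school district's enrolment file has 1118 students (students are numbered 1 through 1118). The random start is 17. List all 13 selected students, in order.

k = N/n = 1118/13 = 86
student 1: 17
student 2: 17 + 86 = 103
student 3: 103 + 86 = 189
student 4: 189 + 86 = 275
student 5: 275 + 86 = 361
student 6: 361 + 86 = 447
student 7: 447 + 86 = 533
student 8: 533 + 86 = 619
student 9: 619 + 86 = 705
student 10: 705 + 86 = 791
student 11: 791 + 86 = 877
student 12: 877 + 86 = 963
student 13: 963 + 86 = 1049

17, 103, 189, 275, 361, 447, 533, 619, 705, 791, 877, 963, 1049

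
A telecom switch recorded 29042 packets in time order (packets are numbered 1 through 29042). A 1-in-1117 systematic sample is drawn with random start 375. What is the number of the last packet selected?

28300

k = 1117
26th selection = r + (26−1)·k = 375 + 25×1117 = 375 + 27925 = 28300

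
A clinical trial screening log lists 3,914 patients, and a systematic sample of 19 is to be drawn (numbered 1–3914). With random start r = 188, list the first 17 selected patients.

188, 394, 600, 806, 1012, 1218, 1424, 1630, 1836, 2042, 2248, 2454, 2660, 2866, 3072, 3278, 3484

k = N/n = 3914/19 = 206
patient 1: 188
patient 2: 188 + 206 = 394
patient 3: 394 + 206 = 600
patient 4: 600 + 206 = 806
patient 5: 806 + 206 = 1012
patient 6: 1012 + 206 = 1218
patient 7: 1218 + 206 = 1424
patient 8: 1424 + 206 = 1630
patient 9: 1630 + 206 = 1836
patient 10: 1836 + 206 = 2042
patient 11: 2042 + 206 = 2248
patient 12: 2248 + 206 = 2454
patient 13: 2454 + 206 = 2660
patient 14: 2660 + 206 = 2866
patient 15: 2866 + 206 = 3072
patient 16: 3072 + 206 = 3278
patient 17: 3278 + 206 = 3484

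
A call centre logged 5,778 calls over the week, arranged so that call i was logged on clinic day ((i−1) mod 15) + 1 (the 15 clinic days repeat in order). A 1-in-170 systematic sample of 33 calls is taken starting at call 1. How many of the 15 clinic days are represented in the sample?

3

Consecutive selections differ by k = 170, so their clinic day numbers differ by 170 mod 15 = 5.
gcd(170, 15) = 5, so the sample visits 15/5 = 3 distinct residues mod 15.
Start 1 is clinic day 1; the clinic days hit are 1, 6, 11.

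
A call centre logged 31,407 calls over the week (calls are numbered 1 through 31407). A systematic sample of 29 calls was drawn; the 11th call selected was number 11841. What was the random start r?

k = 31407/29 = 1083
r = 11841 − (11−1)×1083 = 11841 − 10830 = 1011

1011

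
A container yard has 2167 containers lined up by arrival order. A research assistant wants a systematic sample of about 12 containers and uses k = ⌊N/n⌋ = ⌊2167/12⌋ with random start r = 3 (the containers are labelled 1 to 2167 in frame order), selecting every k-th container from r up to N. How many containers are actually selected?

k = ⌊2167/12⌋ = 180
Achieved size = ⌊(2167 − 3)/180⌋ + 1 = ⌊2164/180⌋ + 1 = 12 + 1 = 13
(last selection: 3 + 12×180 = 2163 ≤ 2167; next would be 2343 > 2167)

13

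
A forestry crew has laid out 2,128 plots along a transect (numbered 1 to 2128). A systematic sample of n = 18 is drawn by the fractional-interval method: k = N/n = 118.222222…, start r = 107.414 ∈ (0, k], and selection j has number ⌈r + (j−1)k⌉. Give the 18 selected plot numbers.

j=1: r + 0k = 107.414 → ⌈·⌉ = 108
j=2: r + 1k = 225.636222… → ⌈·⌉ = 226
j=3: r + 2k = 343.858444… → ⌈·⌉ = 344
j=4: r + 3k = 462.080666… → ⌈·⌉ = 463
j=5: r + 4k = 580.302888… → ⌈·⌉ = 581
j=6: r + 5k = 698.525111… → ⌈·⌉ = 699
j=7: r + 6k = 816.747333… → ⌈·⌉ = 817
j=8: r + 7k = 934.969555… → ⌈·⌉ = 935
j=9: r + 8k = 1053.191777… → ⌈·⌉ = 1054
j=10: r + 9k = 1171.414 → ⌈·⌉ = 1172
j=11: r + 10k = 1289.636222… → ⌈·⌉ = 1290
j=12: r + 11k = 1407.858444… → ⌈·⌉ = 1408
j=13: r + 12k = 1526.080666… → ⌈·⌉ = 1527
j=14: r + 13k = 1644.302888… → ⌈·⌉ = 1645
j=15: r + 14k = 1762.525111… → ⌈·⌉ = 1763
j=16: r + 15k = 1880.747333… → ⌈·⌉ = 1881
j=17: r + 16k = 1998.969555… → ⌈·⌉ = 1999
j=18: r + 17k = 2117.191777… → ⌈·⌉ = 2118

108, 226, 344, 463, 581, 699, 817, 935, 1054, 1172, 1290, 1408, 1527, 1645, 1763, 1881, 1999, 2118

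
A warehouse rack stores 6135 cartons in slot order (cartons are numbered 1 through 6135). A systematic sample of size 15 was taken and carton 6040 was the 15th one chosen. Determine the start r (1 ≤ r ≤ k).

314

k = 6135/15 = 409
r = 6040 − (15−1)×409 = 6040 − 5726 = 314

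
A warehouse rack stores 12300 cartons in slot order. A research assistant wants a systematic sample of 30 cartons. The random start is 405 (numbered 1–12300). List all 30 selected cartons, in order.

k = N/n = 12300/30 = 410
carton 1: 405
carton 2: 405 + 410 = 815
carton 3: 815 + 410 = 1225
carton 4: 1225 + 410 = 1635
carton 5: 1635 + 410 = 2045
carton 6: 2045 + 410 = 2455
carton 7: 2455 + 410 = 2865
carton 8: 2865 + 410 = 3275
carton 9: 3275 + 410 = 3685
carton 10: 3685 + 410 = 4095
carton 11: 4095 + 410 = 4505
carton 12: 4505 + 410 = 4915
carton 13: 4915 + 410 = 5325
carton 14: 5325 + 410 = 5735
carton 15: 5735 + 410 = 6145
carton 16: 6145 + 410 = 6555
carton 17: 6555 + 410 = 6965
carton 18: 6965 + 410 = 7375
carton 19: 7375 + 410 = 7785
carton 20: 7785 + 410 = 8195
carton 21: 8195 + 410 = 8605
carton 22: 8605 + 410 = 9015
carton 23: 9015 + 410 = 9425
carton 24: 9425 + 410 = 9835
carton 25: 9835 + 410 = 10245
carton 26: 10245 + 410 = 10655
carton 27: 10655 + 410 = 11065
carton 28: 11065 + 410 = 11475
carton 29: 11475 + 410 = 11885
carton 30: 11885 + 410 = 12295

405, 815, 1225, 1635, 2045, 2455, 2865, 3275, 3685, 4095, 4505, 4915, 5325, 5735, 6145, 6555, 6965, 7375, 7785, 8195, 8605, 9015, 9425, 9835, 10245, 10655, 11065, 11475, 11885, 12295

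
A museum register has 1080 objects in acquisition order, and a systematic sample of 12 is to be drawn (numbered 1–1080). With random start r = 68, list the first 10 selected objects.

68, 158, 248, 338, 428, 518, 608, 698, 788, 878

k = N/n = 1080/12 = 90
object 1: 68
object 2: 68 + 90 = 158
object 3: 158 + 90 = 248
object 4: 248 + 90 = 338
object 5: 338 + 90 = 428
object 6: 428 + 90 = 518
object 7: 518 + 90 = 608
object 8: 608 + 90 = 698
object 9: 698 + 90 = 788
object 10: 788 + 90 = 878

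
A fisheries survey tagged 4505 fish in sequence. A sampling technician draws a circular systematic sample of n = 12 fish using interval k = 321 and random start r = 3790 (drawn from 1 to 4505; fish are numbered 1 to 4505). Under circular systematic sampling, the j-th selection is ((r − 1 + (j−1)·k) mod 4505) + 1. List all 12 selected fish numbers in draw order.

3790, 4111, 4432, 248, 569, 890, 1211, 1532, 1853, 2174, 2495, 2816

Selection 1: 3790
Selection 2: 3790 + 321 = 4111
Selection 3: 4111 + 321 = 4432
Selection 4: 4432 + 321 = 4753 → 4753 − 4505 = 248
Selection 5: 248 + 321 = 569
Selection 6: 569 + 321 = 890
Selection 7: 890 + 321 = 1211
Selection 8: 1211 + 321 = 1532
Selection 9: 1532 + 321 = 1853
Selection 10: 1853 + 321 = 2174
Selection 11: 2174 + 321 = 2495
Selection 12: 2495 + 321 = 2816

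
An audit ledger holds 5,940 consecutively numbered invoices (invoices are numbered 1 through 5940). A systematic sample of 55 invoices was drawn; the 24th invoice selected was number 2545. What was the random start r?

61

k = 5940/55 = 108
r = 2545 − (24−1)×108 = 2545 − 2484 = 61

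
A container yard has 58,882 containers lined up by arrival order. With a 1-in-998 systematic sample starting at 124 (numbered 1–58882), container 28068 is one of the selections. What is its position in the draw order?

29

k = 998
position = (28068 − 124)/998 + 1 = 27944/998 + 1 = 28 + 1 = 29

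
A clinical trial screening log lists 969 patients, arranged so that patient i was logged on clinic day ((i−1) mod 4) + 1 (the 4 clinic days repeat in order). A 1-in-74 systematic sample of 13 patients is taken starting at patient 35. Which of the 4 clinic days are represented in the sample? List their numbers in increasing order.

Consecutive selections differ by k = 74, so their clinic day numbers differ by 74 mod 4 = 2.
gcd(74, 4) = 2, so the sample visits 4/2 = 2 distinct residues mod 4.
Start 35 is clinic day 3; the clinic days hit are 1, 3.

1, 3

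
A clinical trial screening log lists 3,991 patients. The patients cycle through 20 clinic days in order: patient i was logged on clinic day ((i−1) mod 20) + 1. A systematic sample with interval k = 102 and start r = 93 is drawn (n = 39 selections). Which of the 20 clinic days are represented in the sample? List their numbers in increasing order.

1, 3, 5, 7, 9, 11, 13, 15, 17, 19

Consecutive selections differ by k = 102, so their clinic day numbers differ by 102 mod 20 = 2.
gcd(102, 20) = 2, so the sample visits 20/2 = 10 distinct residues mod 20.
Start 93 is clinic day 13; the clinic days hit are 1, 3, 5, 7, 9, 11, 13, 15, 17, 19.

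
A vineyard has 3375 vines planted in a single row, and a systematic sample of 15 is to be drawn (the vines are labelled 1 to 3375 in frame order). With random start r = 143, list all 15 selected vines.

k = N/n = 3375/15 = 225
vine 1: 143
vine 2: 143 + 225 = 368
vine 3: 368 + 225 = 593
vine 4: 593 + 225 = 818
vine 5: 818 + 225 = 1043
vine 6: 1043 + 225 = 1268
vine 7: 1268 + 225 = 1493
vine 8: 1493 + 225 = 1718
vine 9: 1718 + 225 = 1943
vine 10: 1943 + 225 = 2168
vine 11: 2168 + 225 = 2393
vine 12: 2393 + 225 = 2618
vine 13: 2618 + 225 = 2843
vine 14: 2843 + 225 = 3068
vine 15: 3068 + 225 = 3293

143, 368, 593, 818, 1043, 1268, 1493, 1718, 1943, 2168, 2393, 2618, 2843, 3068, 3293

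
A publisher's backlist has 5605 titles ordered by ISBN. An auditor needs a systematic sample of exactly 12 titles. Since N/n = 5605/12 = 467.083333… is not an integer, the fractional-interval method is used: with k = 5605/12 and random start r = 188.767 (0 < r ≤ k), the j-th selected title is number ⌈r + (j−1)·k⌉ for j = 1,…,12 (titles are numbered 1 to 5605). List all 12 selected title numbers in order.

189, 656, 1123, 1591, 2058, 2525, 2992, 3459, 3926, 4393, 4860, 5327

j=1: r + 0k = 188.767 → ⌈·⌉ = 189
j=2: r + 1k = 655.850333… → ⌈·⌉ = 656
j=3: r + 2k = 1122.933666… → ⌈·⌉ = 1123
j=4: r + 3k = 1590.017 → ⌈·⌉ = 1591
j=5: r + 4k = 2057.100333… → ⌈·⌉ = 2058
j=6: r + 5k = 2524.183666… → ⌈·⌉ = 2525
j=7: r + 6k = 2991.267 → ⌈·⌉ = 2992
j=8: r + 7k = 3458.350333… → ⌈·⌉ = 3459
j=9: r + 8k = 3925.433666… → ⌈·⌉ = 3926
j=10: r + 9k = 4392.517 → ⌈·⌉ = 4393
j=11: r + 10k = 4859.600333… → ⌈·⌉ = 4860
j=12: r + 11k = 5326.683666… → ⌈·⌉ = 5327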